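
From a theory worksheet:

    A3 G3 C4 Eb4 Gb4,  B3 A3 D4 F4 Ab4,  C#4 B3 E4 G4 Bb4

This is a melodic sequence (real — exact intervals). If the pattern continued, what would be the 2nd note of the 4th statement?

The unit is 5 notes. Position-2 pitches of the 3 shown cells: G3, A3, B3.
One more up a 2nd gives C#4.

C#4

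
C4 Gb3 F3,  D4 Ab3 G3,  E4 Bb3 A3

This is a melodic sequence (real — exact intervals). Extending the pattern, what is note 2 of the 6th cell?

E4

The unit is 3 notes. Position-2 pitches of the 3 shown cells: Gb3, Ab3, Bb3.
Carrying that up a 2nd forward: C4 → D4 → E4.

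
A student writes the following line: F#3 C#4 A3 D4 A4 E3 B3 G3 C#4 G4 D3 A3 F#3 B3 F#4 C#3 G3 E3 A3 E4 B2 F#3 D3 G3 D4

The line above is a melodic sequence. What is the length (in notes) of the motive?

There are 25 notes; a 5-note unit gives 5 cells:
F#3 C#4 A3 D4 A4 | E3 B3 G3 C#4 G4 | D3 A3 F#3 B3 F#4 | C#3 G3 E3 A3 E4 | B2 F#3 D3 G3 D4
Every group is a transposition down a 2nd of the one before; no shorter unit works.

5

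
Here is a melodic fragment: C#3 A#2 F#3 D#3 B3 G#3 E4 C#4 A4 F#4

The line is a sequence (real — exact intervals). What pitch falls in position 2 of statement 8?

A5

With 2-note cells, note 2 of each statement runs A#2, D#3, G#3, C#4, F#4.
Extending up a 4th: B4 → E5 → A5.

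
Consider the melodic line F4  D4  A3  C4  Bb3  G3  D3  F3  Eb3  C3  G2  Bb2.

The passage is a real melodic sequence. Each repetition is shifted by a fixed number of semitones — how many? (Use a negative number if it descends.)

-7

Taking 4-note groups, the heads are F4, Bb3, Eb3: the pattern moves down a 5th.
F4 to Bb3 spans -7 semitones.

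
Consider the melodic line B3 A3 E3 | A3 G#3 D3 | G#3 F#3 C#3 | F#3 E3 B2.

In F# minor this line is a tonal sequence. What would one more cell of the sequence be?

Taking 3-note groups, the heads are B3, A3, G#3, F#3: the pattern moves down a 2nd.
Statement 5 starts on E3 and keeps the same diatonic contour: E3 D3 A2.

E3 D3 A2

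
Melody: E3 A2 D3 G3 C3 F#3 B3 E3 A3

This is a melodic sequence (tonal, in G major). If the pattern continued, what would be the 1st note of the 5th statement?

F#4

With 3-note cells, note 1 of each statement runs E3, G3, B3.
Carrying that up a 3rd forward: D4 → F#4.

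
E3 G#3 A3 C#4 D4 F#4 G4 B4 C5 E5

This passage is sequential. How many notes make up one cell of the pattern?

2

There are 10 notes; a 2-note unit gives 5 cells:
E3 G#3 | A3 C#4 | D4 F#4 | G4 B4 | C5 E5
That's a consistent up a 4th shift per cell, and no other grouping gives one.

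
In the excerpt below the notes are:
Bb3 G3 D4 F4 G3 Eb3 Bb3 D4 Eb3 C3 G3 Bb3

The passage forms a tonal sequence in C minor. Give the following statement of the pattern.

C3 Ab2 Eb3 G3

Unit = 4 notes; the statements start on Bb3, G3, Eb3, moving down a 3rd each time.
So cell 4 is C3 Ab2 Eb3 G3.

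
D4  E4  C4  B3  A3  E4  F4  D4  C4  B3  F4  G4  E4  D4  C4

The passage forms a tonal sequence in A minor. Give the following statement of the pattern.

The 5-note cells begin on D4, E4, F4 — each up a 2nd from the last.
So cell 4 is G4 A4 F4 E4 D4.

G4 A4 F4 E4 D4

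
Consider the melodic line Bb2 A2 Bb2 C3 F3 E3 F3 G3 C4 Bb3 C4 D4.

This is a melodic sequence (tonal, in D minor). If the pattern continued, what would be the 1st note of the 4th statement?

G4

The unit is 4 notes. Position-1 pitches of the 3 shown cells: Bb2, F3, C4.
From C4, up a 5th gives G4.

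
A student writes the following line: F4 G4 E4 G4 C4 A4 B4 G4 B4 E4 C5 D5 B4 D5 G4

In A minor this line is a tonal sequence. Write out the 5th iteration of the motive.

With a 5-note motive the entries are F4, A4, C5, each up a 3rd from the previous.
Carrying on: E5 → G5.
Statement 5 starts on G5 and keeps the same diatonic contour: G5 A5 F5 A5 D5.

G5 A5 F5 A5 D5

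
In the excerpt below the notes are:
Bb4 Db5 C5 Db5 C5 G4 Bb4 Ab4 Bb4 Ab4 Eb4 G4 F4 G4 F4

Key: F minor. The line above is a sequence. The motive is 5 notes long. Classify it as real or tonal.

Every note is diatonic to F minor.
Cell 1 has -1 semitones from note 2 to 3, but cell 2 has -2 — the interval quality changes while the contour stays the same, which is the hallmark of a tonal sequence.

tonal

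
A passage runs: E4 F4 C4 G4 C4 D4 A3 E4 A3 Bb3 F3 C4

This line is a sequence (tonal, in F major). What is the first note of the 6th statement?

With a 4-note motive the entries are E4, C4, A3, each down a 3rd from the previous.
Extending the heads down a 3rd: F3 → D3 → Bb2.

Bb2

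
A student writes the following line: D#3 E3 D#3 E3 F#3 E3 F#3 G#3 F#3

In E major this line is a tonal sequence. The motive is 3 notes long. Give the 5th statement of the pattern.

With a 3-note motive the entries are D#3, E3, F#3, each up a 2nd from the previous.
Extending up a 2nd: G#3 → A3.
So cell 5 is A3 B3 A3.

A3 B3 A3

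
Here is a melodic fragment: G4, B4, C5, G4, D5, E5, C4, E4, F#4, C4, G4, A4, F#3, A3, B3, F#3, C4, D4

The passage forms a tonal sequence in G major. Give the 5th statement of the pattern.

With a 6-note motive the entries are G4, C4, F#3, each down a 5th from the previous.
Extending down a 5th: B2 → E2.
From E2 the diatonic shape gives E2 G2 A2 E2 B2 C3.

E2 G2 A2 E2 B2 C3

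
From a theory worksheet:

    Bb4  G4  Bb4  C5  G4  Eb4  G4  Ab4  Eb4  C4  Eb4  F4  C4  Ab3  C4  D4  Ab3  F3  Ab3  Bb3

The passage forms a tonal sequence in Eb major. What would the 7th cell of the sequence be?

D3 Bb2 D3 Eb3

Unit = 4 notes; the statements start on Bb4, G4, Eb4, C4, Ab3, moving down a 3rd each time.
Extending down a 3rd: F3 → D3.
So cell 7 is D3 Bb2 D3 Eb3.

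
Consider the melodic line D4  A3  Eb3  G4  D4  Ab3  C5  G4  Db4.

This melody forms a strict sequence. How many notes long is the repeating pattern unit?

3

Try groups of 3 (3 cells in 9 notes):
D4 A3 Eb3 | G4 D4 Ab3 | C5 G4 Db4
That's a consistent up a 4th shift per cell, and no other grouping gives one.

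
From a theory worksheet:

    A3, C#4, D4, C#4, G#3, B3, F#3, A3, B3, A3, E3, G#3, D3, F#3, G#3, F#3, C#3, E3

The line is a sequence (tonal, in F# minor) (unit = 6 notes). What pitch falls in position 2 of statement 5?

B2

With 6-note cells, note 2 of each statement runs C#4, A3, F#3.
Extending down a 3rd: D3 → B2.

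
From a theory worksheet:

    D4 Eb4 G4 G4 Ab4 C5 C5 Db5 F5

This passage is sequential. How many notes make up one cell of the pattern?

There are 9 notes; a 3-note unit gives 3 cells:
D4 Eb4 G4 | G4 Ab4 C5 | C5 Db5 F5
Each cell is the previous one up a 4th — so the unit is 3 notes.

3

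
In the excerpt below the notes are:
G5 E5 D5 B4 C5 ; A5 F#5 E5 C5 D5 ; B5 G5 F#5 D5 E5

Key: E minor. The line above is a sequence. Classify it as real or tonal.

tonal

Every note is diatonic to E minor.
Cell 1 has -3 semitones from note 3 to 4, but cell 2 has -4 — the interval quality changes while the contour stays the same, which is the hallmark of a tonal sequence.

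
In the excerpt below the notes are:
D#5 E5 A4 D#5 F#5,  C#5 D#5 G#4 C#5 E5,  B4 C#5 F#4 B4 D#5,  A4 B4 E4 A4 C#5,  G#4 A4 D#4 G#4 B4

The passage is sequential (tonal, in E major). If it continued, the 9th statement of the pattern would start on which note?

With a 5-note motive the entries are D#5, C#5, B4, A4, G#4, each down a 2nd from the previous.
Continuing: F#4 → E4 → D#4 → C#4. Statement 9 starts on C#4.

C#4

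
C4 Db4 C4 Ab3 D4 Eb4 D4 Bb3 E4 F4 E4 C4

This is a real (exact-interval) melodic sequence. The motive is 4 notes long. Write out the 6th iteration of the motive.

A#4 B4 A#4 F#4

Unit = 4 notes; the statements start on C4, D4, E4, moving up a 2nd each time.
Extending up a 2nd: F#4 → G#4 → A#4.
Statement 6 starts on A#4 and keeps the same exact contour: A#4 B4 A#4 F#4.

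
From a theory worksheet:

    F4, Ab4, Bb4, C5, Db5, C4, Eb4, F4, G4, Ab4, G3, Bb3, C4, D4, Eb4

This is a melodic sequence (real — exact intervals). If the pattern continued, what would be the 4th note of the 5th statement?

E3

The unit is 5 notes. Position-4 pitches of the 3 shown cells: C5, G4, D4.
Extending down a 4th: A3 → E3.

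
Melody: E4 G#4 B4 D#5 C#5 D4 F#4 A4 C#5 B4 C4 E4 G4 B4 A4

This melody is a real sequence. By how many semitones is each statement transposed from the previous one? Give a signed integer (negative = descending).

-2

Unit = 5 notes; the statements start on E4, D4, C4, moving down a 2nd each time.
E4 to D4 spans -2 semitones.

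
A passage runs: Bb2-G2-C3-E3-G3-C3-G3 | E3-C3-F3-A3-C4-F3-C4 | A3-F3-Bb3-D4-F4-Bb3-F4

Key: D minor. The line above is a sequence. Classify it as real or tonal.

Every note is diatonic to D minor.
Cell 1 has -3 semitones from note 1 to 2, but cell 2 has -4 — the interval quality changes while the contour stays the same, which is the hallmark of a tonal sequence.

tonal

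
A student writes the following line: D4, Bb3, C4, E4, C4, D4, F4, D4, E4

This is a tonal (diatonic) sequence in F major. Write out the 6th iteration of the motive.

The 3-note cells begin on D4, E4, F4 — each up a 2nd from the last.
Extending up a 2nd: G4 → A4 → Bb4.
Statement 6 starts on Bb4 and keeps the same diatonic contour: Bb4 G4 A4.

Bb4 G4 A4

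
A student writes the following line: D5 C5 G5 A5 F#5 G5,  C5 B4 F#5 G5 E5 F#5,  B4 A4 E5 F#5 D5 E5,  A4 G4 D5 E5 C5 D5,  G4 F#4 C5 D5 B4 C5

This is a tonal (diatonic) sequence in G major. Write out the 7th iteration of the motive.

E4 D4 A4 B4 G4 A4

The 6-note cells begin on D5, C5, B4, A4, G4 — each down a 2nd from the last.
Continuing the starts: F#4 → E4.
Statement 7 starts on E4 and keeps the same diatonic contour: E4 D4 A4 B4 G4 A4.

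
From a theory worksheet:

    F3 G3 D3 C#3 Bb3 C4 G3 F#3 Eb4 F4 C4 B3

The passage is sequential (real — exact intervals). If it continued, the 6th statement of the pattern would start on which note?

The 4-note cells begin on F3, Bb3, Eb4 — each up a 4th from the last.
Continuing: Ab4 → Db5 → Gb5. Statement 6 starts on Gb5.

Gb5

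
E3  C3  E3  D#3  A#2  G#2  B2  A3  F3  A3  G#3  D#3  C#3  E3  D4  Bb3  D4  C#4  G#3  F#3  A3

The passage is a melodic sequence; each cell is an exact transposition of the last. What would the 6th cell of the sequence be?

Taking 7-note groups, the heads are E3, A3, D4: the pattern moves up a 4th.
Continuing the starts: G4 → C5 → F5.
From F5 the exact shape gives F5 Db5 F5 E5 B4 A4 C5.

F5 Db5 F5 E5 B4 A4 C5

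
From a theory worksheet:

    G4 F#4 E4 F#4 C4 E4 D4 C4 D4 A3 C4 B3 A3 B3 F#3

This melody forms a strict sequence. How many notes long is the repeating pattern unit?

5

There are 15 notes; a 5-note unit gives 3 cells:
G4 F#4 E4 F#4 C4 | E4 D4 C4 D4 A3 | C4 B3 A3 B3 F#3
Every group is a transposition down a 3rd of the one before; no shorter unit works.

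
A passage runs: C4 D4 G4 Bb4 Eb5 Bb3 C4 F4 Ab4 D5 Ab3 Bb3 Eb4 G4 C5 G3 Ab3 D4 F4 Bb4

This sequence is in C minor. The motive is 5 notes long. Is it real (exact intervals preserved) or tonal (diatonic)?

tonal

Every note is diatonic to C minor.
Cell 1 has +5 semitones from note 4 to 5, but cell 2 has +6 — the interval quality changes while the contour stays the same, which is the hallmark of a tonal sequence.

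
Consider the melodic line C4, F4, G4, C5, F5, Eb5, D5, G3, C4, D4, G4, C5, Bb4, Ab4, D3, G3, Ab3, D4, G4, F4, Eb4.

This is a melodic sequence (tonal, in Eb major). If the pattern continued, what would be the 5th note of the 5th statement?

Grouping in 7s, the 5th note of each cell is F5, C5, G4.
Carrying that down a 4th forward: D4 → Ab3.

Ab3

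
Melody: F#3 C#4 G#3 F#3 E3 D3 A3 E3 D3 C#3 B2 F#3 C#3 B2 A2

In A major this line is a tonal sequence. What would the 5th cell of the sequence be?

E2 B2 F#2 E2 D2

Taking 5-note groups, the heads are F#3, D3, B2: the pattern moves down a 3rd.
Extending down a 3rd: G#2 → E2.
Statement 5 starts on E2 and keeps the same diatonic contour: E2 B2 F#2 E2 D2.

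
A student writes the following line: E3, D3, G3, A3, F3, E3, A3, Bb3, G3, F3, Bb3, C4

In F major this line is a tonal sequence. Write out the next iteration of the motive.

A3 G3 C4 D4

The 4-note cells begin on E3, F3, G3 — each up a 2nd from the last.
Statement 4 starts on A3 and keeps the same diatonic contour: A3 G3 C4 D4.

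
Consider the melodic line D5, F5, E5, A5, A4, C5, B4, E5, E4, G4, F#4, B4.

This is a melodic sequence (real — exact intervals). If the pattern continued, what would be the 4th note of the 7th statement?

D#3

The unit is 4 notes. Position-4 pitches of the 3 shown cells: A5, E5, B4.
Carrying that down a 4th forward: F#4 → C#4 → G#3 → D#3.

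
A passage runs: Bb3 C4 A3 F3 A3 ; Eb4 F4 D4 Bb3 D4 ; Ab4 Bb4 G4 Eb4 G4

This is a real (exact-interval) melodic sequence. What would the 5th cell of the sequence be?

Gb5 Ab5 F5 Db5 F5

Taking 5-note groups, the heads are Bb3, Eb4, Ab4: the pattern moves up a 4th.
Continuing the starts: Db5 → Gb5.
So cell 5 is Gb5 Ab5 F5 Db5 F5.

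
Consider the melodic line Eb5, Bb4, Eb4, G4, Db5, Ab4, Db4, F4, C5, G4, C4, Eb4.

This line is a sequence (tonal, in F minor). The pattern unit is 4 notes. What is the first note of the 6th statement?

G4

Unit = 4 notes; the statements start on Eb5, Db5, C5, moving down a 2nd each time.
Continuing: Bb4 → Ab4 → G4. Statement 6 starts on G4.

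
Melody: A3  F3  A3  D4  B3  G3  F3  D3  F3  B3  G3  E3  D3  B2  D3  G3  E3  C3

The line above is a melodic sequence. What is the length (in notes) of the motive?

6

Try groups of 6 (3 cells in 18 notes):
A3 F3 A3 D4 B3 G3 | F3 D3 F3 B3 G3 E3 | D3 B2 D3 G3 E3 C3
Each cell is the previous one down a 3rd — so the unit is 6 notes.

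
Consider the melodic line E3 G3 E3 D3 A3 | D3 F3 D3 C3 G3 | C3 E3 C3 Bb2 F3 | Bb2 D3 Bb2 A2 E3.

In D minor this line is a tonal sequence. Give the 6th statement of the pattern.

G2 Bb2 G2 F2 C3

With a 5-note motive the entries are E3, D3, C3, Bb2, each down a 2nd from the previous.
Continuing the starts: A2 → G2.
From G2 the diatonic shape gives G2 Bb2 G2 F2 C3.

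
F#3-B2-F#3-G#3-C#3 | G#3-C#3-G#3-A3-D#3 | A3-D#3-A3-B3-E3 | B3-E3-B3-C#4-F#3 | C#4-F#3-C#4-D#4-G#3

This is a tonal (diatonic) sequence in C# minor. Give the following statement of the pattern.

D#4 G#3 D#4 E4 A3

Unit = 5 notes; the statements start on F#3, G#3, A3, B3, C#4, moving up a 2nd each time.
Statement 6 starts on D#4 and keeps the same diatonic contour: D#4 G#3 D#4 E4 A3.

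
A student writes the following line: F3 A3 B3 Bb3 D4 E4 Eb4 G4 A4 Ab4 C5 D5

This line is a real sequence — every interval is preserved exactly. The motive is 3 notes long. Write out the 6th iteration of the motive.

Gb5 Bb5 C6

Unit = 3 notes; the statements start on F3, Bb3, Eb4, Ab4, moving up a 4th each time.
Extending up a 4th: Db5 → Gb5.
From Gb5 the exact shape gives Gb5 Bb5 C6.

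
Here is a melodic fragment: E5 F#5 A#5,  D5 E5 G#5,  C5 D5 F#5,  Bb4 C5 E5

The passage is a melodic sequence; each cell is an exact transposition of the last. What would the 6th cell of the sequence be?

The 3-note cells begin on E5, D5, C5, Bb4 — each down a 2nd from the last.
Continuing the starts: Ab4 → Gb4.
Statement 6 starts on Gb4 and keeps the same exact contour: Gb4 Ab4 C5.

Gb4 Ab4 C5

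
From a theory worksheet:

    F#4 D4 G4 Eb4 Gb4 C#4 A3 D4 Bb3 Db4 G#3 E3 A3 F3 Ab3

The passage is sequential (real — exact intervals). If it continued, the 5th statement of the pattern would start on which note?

A#2

The 5-note cells begin on F#4, C#4, G#3 — each down a 4th from the last.
Extending the heads down a 4th: D#3 → A#2.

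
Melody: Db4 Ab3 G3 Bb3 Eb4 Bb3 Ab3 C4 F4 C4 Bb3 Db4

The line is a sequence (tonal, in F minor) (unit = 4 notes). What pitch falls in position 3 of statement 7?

With 4-note cells, note 3 of each statement runs G3, Ab3, Bb3.
Extending up a 2nd: C4 → Db4 → Eb4 → F4.

F4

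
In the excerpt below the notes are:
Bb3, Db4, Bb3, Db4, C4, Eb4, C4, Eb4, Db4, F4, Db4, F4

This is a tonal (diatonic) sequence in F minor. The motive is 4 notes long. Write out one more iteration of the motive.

With a 4-note motive the entries are Bb3, C4, Db4, each up a 2nd from the previous.
Statement 4 starts on Eb4 and keeps the same diatonic contour: Eb4 G4 Eb4 G4.

Eb4 G4 Eb4 G4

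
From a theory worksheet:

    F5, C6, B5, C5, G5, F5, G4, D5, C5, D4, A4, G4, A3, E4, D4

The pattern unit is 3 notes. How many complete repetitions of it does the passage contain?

5

15 notes in groups of 3 gives 15/3 = 5 statements.
Starts: F5, C5, G4, D4, A3 — each down a 4th.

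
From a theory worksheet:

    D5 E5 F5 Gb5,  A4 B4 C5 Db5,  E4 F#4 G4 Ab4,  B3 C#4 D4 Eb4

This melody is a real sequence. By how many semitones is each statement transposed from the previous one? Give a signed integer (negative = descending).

With a 4-note motive the entries are D5, A4, E4, B3, each down a 4th from the previous.
Counting half-steps from D5 to A4: -5.

-5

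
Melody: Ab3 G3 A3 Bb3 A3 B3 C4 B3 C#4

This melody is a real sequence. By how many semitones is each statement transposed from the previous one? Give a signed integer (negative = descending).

2

With a 3-note motive the entries are Ab3, Bb3, C4, each up a 2nd from the previous.
Counting half-steps from Ab3 to Bb3: 2.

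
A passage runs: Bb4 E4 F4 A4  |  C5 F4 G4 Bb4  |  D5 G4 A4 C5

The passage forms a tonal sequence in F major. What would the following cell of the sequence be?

E5 A4 Bb4 D5

Unit = 4 notes; the statements start on Bb4, C5, D5, moving up a 2nd each time.
So cell 4 is E5 A4 Bb4 D5.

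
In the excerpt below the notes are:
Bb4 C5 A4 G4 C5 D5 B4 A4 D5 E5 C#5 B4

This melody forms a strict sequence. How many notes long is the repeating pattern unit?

4

12 notes total. Splitting into 3 groups of 4:
Bb4 C5 A4 G4 | C5 D5 B4 A4 | D5 E5 C#5 B4
Every group is a transposition up a 2nd of the one before; no shorter unit works.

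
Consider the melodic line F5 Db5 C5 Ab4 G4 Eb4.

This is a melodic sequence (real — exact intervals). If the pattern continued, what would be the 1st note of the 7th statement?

B2

Grouping in 2s, the 1st note of each cell is F5, C5, G4.
Extending down a 4th: D4 → A3 → E3 → B2.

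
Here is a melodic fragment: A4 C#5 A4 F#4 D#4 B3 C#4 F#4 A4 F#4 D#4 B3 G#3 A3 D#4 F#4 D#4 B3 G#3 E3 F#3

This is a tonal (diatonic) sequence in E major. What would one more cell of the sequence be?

Taking 7-note groups, the heads are A4, F#4, D#4: the pattern moves down a 3rd.
Statement 4 starts on B3 and keeps the same diatonic contour: B3 D#4 B3 G#3 E3 C#3 D#3.

B3 D#4 B3 G#3 E3 C#3 D#3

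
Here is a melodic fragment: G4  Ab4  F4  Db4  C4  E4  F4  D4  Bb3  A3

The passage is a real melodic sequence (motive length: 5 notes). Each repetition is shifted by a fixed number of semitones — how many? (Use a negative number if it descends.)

The 5-note cells begin on G4, E4 — each down a 3rd from the last.
G4→E4 is 64 − 67 = -3 semitones.

-3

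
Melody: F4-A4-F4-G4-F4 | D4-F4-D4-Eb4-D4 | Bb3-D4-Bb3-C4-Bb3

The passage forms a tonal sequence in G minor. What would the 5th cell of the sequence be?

Eb3 G3 Eb3 F3 Eb3

With a 5-note motive the entries are F4, D4, Bb3, each down a 3rd from the previous.
Extending down a 3rd: G3 → Eb3.
From Eb3 the diatonic shape gives Eb3 G3 Eb3 F3 Eb3.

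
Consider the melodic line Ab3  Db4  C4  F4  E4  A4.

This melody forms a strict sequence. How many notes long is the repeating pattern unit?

2

6 notes total. Splitting into 3 groups of 2:
Ab3 Db4 | C4 F4 | E4 A4
Every group is a transposition up a 3rd of the one before; no shorter unit works.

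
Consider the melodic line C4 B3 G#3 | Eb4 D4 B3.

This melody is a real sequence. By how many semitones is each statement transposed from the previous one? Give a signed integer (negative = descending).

3

Taking 3-note groups, the heads are C4, Eb4: the pattern moves up a 3rd.
Counting half-steps from C4 to Eb4: 3.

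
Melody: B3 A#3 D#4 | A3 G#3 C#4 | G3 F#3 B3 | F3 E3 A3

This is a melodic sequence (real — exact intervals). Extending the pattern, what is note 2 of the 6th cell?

C3

The unit is 3 notes. Position-2 pitches of the 4 shown cells: A#3, G#3, F#3, E3.
Carrying that down a 2nd forward: D3 → C3.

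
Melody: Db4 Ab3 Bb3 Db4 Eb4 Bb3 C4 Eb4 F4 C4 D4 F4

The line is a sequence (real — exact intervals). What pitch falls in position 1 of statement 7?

Grouping in 4s, the 1st note of each cell is Db4, Eb4, F4.
Extending up a 2nd: G4 → A4 → B4 → C#5.

C#5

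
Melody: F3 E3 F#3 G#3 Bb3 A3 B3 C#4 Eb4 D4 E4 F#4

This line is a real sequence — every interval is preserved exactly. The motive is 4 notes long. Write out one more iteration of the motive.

Unit = 4 notes; the statements start on F3, Bb3, Eb4, moving up a 4th each time.
From Ab4 the exact shape gives Ab4 G4 A4 B4.

Ab4 G4 A4 B4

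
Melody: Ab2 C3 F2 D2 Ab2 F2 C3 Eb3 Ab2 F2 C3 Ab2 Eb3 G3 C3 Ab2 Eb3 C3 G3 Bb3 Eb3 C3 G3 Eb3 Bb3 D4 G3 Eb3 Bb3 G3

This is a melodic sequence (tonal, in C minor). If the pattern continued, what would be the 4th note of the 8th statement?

With 6-note cells, note 4 of each statement runs D2, F2, Ab2, C3, Eb3.
Each moves up a 3rd. Continuing: G3 → Bb3 → D4.

D4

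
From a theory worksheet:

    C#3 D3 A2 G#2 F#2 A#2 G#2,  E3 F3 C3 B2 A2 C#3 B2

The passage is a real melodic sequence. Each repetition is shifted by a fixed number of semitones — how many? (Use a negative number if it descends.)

3

The 7-note cells begin on C#3, E3 — each up a 3rd from the last.
C#3 to E3 spans +3 semitones.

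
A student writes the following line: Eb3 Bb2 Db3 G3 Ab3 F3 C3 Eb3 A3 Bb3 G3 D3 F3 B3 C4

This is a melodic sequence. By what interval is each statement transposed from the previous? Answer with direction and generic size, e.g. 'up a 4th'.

The 5-note cells begin on Eb3, F3, G3 — each up a 2nd from the last.
From Eb3 to F3: up a 2nd.

up a 2nd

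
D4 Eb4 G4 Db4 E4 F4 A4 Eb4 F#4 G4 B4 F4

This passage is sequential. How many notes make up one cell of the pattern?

4

There are 12 notes; a 4-note unit gives 3 cells:
D4 Eb4 G4 Db4 | E4 F4 A4 Eb4 | F#4 G4 B4 F4
Each cell is the previous one up a 2nd — so the unit is 4 notes.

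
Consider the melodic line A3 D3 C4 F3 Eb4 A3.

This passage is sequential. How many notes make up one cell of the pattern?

6 notes total. Splitting into 3 groups of 2:
A3 D3 | C4 F3 | Eb4 A3
Each cell is the previous one up a 3rd — so the unit is 2 notes.

2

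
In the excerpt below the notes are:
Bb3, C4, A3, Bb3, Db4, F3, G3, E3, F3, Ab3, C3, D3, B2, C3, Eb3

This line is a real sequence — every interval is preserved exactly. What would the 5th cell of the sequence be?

D2 E2 C#2 D2 F2

The 5-note cells begin on Bb3, F3, C3 — each down a 4th from the last.
Continuing the starts: G2 → D2.
So cell 5 is D2 E2 C#2 D2 F2.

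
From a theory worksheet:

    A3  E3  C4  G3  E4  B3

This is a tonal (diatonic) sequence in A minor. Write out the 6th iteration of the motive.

With a 2-note motive the entries are A3, C4, E4, each up a 3rd from the previous.
Continuing the starts: G4 → B4 → D5.
Statement 6 starts on D5 and keeps the same diatonic contour: D5 A4.

D5 A4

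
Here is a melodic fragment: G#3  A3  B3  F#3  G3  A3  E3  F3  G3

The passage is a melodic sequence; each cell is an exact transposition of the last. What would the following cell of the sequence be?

Unit = 3 notes; the statements start on G#3, F#3, E3, moving down a 2nd each time.
So cell 4 is D3 Eb3 F3.

D3 Eb3 F3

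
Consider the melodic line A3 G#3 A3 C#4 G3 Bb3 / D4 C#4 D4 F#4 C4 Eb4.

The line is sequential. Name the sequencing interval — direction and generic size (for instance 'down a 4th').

up a 4th

The 6-note cells begin on A3, D4 — each up a 4th from the last.
From A3 to D4: up a 4th.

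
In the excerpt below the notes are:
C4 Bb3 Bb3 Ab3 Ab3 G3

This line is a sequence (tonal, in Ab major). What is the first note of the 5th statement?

Taking 2-note groups, the heads are C4, Bb3, Ab3: the pattern moves down a 2nd.
Continuing: G3 → F3. Statement 5 starts on F3.

F3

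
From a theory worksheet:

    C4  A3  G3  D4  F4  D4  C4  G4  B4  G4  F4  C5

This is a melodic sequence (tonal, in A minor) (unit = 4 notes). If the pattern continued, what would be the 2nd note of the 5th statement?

With 4-note cells, note 2 of each statement runs A3, D4, G4.
Extending up a 4th: C5 → F5.

F5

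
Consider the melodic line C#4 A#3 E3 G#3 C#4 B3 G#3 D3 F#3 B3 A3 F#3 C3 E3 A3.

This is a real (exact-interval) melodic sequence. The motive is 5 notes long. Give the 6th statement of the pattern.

Eb3 C3 Gb2 Bb2 Eb3

Unit = 5 notes; the statements start on C#4, B3, A3, moving down a 2nd each time.
Extending down a 2nd: G3 → F3 → Eb3.
So cell 6 is Eb3 C3 Gb2 Bb2 Eb3.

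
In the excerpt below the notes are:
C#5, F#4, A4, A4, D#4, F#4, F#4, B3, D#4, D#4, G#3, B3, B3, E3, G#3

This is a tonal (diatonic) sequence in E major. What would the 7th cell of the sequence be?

The 3-note cells begin on C#5, A4, F#4, D#4, B3 — each down a 3rd from the last.
Carrying on: G#3 → E3.
From E3 the diatonic shape gives E3 A2 C#3.

E3 A2 C#3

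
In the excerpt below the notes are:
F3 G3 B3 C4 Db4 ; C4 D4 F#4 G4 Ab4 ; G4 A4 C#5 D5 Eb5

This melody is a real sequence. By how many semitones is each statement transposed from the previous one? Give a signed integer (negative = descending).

The 5-note cells begin on F3, C4, G4 — each up a 5th from the last.
F3 to C4 spans +7 semitones.

7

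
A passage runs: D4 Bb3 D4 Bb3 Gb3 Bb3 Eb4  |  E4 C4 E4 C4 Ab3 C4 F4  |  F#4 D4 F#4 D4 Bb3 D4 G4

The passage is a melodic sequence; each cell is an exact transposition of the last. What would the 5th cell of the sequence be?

A#4 F#4 A#4 F#4 D4 F#4 B4

Unit = 7 notes; the statements start on D4, E4, F#4, moving up a 2nd each time.
Extending up a 2nd: G#4 → A#4.
So cell 5 is A#4 F#4 A#4 F#4 D4 F#4 B4.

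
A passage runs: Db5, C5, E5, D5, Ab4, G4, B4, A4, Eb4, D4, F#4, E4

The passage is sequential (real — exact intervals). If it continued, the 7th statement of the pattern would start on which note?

G2

Unit = 4 notes; the statements start on Db5, Ab4, Eb4, moving down a 4th each time.
Continuing: Bb3 → F3 → C3 → G2. Statement 7 starts on G2.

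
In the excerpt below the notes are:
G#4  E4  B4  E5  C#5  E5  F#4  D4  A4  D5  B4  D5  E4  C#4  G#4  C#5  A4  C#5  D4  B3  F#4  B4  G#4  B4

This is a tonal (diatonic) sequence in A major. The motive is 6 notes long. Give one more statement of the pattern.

The 6-note cells begin on G#4, F#4, E4, D4 — each down a 2nd from the last.
Statement 5 starts on C#4 and keeps the same diatonic contour: C#4 A3 E4 A4 F#4 A4.

C#4 A3 E4 A4 F#4 A4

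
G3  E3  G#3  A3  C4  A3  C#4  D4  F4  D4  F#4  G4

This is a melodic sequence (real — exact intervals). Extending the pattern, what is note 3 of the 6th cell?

A5

The unit is 4 notes. Position-3 pitches of the 3 shown cells: G#3, C#4, F#4.
Extending up a 4th: B4 → E5 → A5.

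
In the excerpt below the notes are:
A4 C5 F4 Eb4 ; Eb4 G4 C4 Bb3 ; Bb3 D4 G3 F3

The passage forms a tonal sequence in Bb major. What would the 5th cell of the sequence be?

Taking 4-note groups, the heads are A4, Eb4, Bb3: the pattern moves down a 4th.
Carrying on: F3 → C3.
From C3 the diatonic shape gives C3 Eb3 A2 G2.

C3 Eb3 A2 G2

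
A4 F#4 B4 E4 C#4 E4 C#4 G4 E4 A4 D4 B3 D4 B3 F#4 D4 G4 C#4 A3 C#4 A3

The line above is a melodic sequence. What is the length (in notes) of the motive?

There are 21 notes; a 7-note unit gives 3 cells:
A4 F#4 B4 E4 C#4 E4 C#4 | G4 E4 A4 D4 B3 D4 B3 | F#4 D4 G4 C#4 A3 C#4 A3
Each cell is the previous one down a 2nd — so the unit is 7 notes.

7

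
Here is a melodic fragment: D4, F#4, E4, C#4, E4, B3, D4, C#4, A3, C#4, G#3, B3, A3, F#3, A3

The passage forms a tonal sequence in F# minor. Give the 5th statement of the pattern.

Taking 5-note groups, the heads are D4, B3, G#3: the pattern moves down a 3rd.
Continuing the starts: E3 → C#3.
Statement 5 starts on C#3 and keeps the same diatonic contour: C#3 E3 D3 B2 D3.

C#3 E3 D3 B2 D3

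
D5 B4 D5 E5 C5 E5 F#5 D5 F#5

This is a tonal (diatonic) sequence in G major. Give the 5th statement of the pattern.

Unit = 3 notes; the statements start on D5, E5, F#5, moving up a 2nd each time.
Carrying on: G5 → A5.
From A5 the diatonic shape gives A5 F#5 A5.

A5 F#5 A5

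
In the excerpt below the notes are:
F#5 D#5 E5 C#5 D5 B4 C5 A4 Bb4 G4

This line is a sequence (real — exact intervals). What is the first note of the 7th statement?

Gb4

With a 2-note motive the entries are F#5, E5, D5, C5, Bb4, each down a 2nd from the previous.
Extending the heads down a 2nd: Ab4 → Gb4.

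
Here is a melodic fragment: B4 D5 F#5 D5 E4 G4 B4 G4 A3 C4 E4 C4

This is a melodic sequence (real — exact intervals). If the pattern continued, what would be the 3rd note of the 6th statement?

The unit is 4 notes. Position-3 pitches of the 3 shown cells: F#5, B4, E4.
Carrying that down a 5th forward: A3 → D3 → G2.

G2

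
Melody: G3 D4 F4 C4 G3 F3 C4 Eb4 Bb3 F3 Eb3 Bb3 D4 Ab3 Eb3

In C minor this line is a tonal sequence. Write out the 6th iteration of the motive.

Unit = 5 notes; the statements start on G3, F3, Eb3, moving down a 2nd each time.
Extending down a 2nd: D3 → C3 → Bb2.
So cell 6 is Bb2 F3 Ab3 Eb3 Bb2.

Bb2 F3 Ab3 Eb3 Bb2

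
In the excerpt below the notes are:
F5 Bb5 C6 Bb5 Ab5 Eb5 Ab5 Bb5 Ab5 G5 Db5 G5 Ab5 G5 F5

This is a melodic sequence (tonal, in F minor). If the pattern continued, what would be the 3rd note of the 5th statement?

Grouping in 5s, the 3rd note of each cell is C6, Bb5, Ab5.
Each moves down a 2nd. Continuing: G5 → F5.

F5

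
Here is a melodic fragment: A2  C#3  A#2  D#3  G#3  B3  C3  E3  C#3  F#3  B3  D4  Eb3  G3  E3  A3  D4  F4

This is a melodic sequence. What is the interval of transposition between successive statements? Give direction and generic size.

up a 3rd

The 6-note cells begin on A2, C3, Eb3 — each up a 3rd from the last.
From A2 to C3: up a 3rd.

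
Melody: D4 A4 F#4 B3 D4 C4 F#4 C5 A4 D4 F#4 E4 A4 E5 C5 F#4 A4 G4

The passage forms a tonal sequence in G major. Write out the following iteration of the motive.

C5 G5 E5 A4 C5 B4

Taking 6-note groups, the heads are D4, F#4, A4: the pattern moves up a 3rd.
So cell 4 is C5 G5 E5 A4 C5 B4.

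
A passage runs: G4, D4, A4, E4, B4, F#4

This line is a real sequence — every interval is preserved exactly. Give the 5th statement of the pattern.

With a 2-note motive the entries are G4, A4, B4, each up a 2nd from the previous.
Carrying on: C#5 → D#5.
From D#5 the exact shape gives D#5 A#4.

D#5 A#4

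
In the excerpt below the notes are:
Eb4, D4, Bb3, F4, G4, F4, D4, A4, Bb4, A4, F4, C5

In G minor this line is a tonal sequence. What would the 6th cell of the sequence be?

With a 4-note motive the entries are Eb4, G4, Bb4, each up a 3rd from the previous.
Extending up a 3rd: D5 → F5 → A5.
From A5 the diatonic shape gives A5 G5 Eb5 Bb5.

A5 G5 Eb5 Bb5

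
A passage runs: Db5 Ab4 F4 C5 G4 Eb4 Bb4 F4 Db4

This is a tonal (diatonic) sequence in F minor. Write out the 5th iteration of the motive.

G4 Db4 Bb3

Unit = 3 notes; the statements start on Db5, C5, Bb4, moving down a 2nd each time.
Extending down a 2nd: Ab4 → G4.
So cell 5 is G4 Db4 Bb3.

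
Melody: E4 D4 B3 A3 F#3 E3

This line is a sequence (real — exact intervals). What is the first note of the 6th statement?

D#2

Taking 2-note groups, the heads are E4, B3, F#3: the pattern moves down a 4th.
Continuing: C#3 → G#2 → D#2. Statement 6 starts on D#2.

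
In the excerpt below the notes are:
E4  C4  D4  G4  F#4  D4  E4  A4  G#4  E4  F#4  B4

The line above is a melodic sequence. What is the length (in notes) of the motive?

Try groups of 4 (3 cells in 12 notes):
E4 C4 D4 G4 | F#4 D4 E4 A4 | G#4 E4 F#4 B4
Each cell is the previous one up a 2nd — so the unit is 4 notes.

4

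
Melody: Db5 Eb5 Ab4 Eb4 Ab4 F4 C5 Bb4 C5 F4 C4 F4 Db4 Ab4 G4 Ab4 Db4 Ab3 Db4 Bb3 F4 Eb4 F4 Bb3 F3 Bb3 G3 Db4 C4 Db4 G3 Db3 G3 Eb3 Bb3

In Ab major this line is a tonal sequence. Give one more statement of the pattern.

With a 7-note motive the entries are Db5, Bb4, G4, Eb4, C4, each down a 3rd from the previous.
So cell 6 is Ab3 Bb3 Eb3 Bb2 Eb3 C3 G3.

Ab3 Bb3 Eb3 Bb2 Eb3 C3 G3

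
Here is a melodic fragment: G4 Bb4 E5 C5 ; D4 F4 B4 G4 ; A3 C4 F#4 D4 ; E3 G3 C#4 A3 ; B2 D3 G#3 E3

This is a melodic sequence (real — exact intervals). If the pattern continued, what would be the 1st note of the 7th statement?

C#2

The unit is 4 notes. Position-1 pitches of the 5 shown cells: G4, D4, A3, E3, B2.
Each moves down a 4th. Continuing: F#2 → C#2.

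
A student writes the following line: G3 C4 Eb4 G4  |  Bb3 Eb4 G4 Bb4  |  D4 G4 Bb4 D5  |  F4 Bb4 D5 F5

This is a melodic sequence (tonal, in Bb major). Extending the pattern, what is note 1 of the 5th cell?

A4

The unit is 4 notes. Position-1 pitches of the 4 shown cells: G3, Bb3, D4, F4.
One more up a 3rd gives A4.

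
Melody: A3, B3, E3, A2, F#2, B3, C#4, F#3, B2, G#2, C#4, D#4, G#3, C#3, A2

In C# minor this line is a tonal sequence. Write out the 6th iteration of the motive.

F#4 G#4 C#4 F#3 D#3

Unit = 5 notes; the statements start on A3, B3, C#4, moving up a 2nd each time.
Carrying on: D#4 → E4 → F#4.
Statement 6 starts on F#4 and keeps the same diatonic contour: F#4 G#4 C#4 F#3 D#3.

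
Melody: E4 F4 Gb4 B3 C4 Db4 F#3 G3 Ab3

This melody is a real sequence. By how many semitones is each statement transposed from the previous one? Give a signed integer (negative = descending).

-5

Unit = 3 notes; the statements start on E4, B3, F#3, moving down a 4th each time.
Counting half-steps from E4 to B3: -5.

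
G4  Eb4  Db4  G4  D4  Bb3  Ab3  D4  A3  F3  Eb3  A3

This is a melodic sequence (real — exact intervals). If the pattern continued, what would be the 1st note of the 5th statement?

B2

With 4-note cells, note 1 of each statement runs G4, D4, A3.
Carrying that down a 4th forward: E3 → B2.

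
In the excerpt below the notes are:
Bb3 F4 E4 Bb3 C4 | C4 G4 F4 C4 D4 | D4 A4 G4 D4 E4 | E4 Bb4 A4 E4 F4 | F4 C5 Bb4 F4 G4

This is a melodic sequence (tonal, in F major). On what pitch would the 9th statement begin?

Taking 5-note groups, the heads are Bb3, C4, D4, E4, F4: the pattern moves up a 2nd.
Continuing: G4 → A4 → Bb4 → C5. Statement 9 starts on C5.

C5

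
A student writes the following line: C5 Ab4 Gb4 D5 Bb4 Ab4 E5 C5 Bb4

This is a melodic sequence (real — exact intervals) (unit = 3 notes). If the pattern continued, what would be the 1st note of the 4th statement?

With 3-note cells, note 1 of each statement runs C5, D5, E5.
Each moves up a 2nd; the next is F#5.

F#5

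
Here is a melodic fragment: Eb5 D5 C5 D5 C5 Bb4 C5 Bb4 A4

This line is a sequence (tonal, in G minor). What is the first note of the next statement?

With a 3-note motive the entries are Eb5, D5, C5, each down a 2nd from the previous.
The next head, down a 2nd from C5, is Bb4.

Bb4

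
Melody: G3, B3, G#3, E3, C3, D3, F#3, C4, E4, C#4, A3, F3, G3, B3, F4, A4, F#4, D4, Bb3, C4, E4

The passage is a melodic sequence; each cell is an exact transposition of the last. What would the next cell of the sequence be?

Taking 7-note groups, the heads are G3, C4, F4: the pattern moves up a 4th.
From Bb4 the exact shape gives Bb4 D5 B4 G4 Eb4 F4 A4.

Bb4 D5 B4 G4 Eb4 F4 A4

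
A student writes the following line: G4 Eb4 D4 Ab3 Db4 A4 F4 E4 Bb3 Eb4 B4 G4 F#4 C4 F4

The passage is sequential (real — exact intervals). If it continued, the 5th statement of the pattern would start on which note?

The 5-note cells begin on G4, A4, B4 — each up a 2nd from the last.
Continuing: C#5 → D#5. Statement 5 starts on D#5.

D#5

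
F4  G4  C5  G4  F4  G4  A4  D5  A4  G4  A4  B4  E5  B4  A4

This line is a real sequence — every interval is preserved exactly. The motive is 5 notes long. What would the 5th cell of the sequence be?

Unit = 5 notes; the statements start on F4, G4, A4, moving up a 2nd each time.
Continuing the starts: B4 → C#5.
So cell 5 is C#5 D#5 G#5 D#5 C#5.

C#5 D#5 G#5 D#5 C#5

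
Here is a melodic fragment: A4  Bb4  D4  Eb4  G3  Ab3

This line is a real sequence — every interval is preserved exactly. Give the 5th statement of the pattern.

Unit = 2 notes; the statements start on A4, D4, G3, moving down a 5th each time.
Continuing the starts: C3 → F2.
Statement 5 starts on F2 and keeps the same exact contour: F2 Gb2.

F2 Gb2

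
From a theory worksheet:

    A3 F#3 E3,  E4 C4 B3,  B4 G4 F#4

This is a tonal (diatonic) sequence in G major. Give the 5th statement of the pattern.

C6 A5 G5

The 3-note cells begin on A3, E4, B4 — each up a 5th from the last.
Carrying on: F#5 → C6.
So cell 5 is C6 A5 G5.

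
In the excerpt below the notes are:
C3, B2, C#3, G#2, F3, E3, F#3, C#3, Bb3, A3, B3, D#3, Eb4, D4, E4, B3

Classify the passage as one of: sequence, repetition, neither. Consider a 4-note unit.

neither

Note 4 of cell 3 is D#3; if this were a sequence it would be F#3. No unit length gives a consistent transposition pattern.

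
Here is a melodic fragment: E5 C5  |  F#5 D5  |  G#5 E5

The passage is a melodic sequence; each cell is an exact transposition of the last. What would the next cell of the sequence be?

With a 2-note motive the entries are E5, F#5, G#5, each up a 2nd from the previous.
From A#5 the exact shape gives A#5 F#5.

A#5 F#5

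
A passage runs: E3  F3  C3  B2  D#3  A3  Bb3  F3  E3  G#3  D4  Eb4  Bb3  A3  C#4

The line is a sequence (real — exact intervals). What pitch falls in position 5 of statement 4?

The unit is 5 notes. Position-5 pitches of the 3 shown cells: D#3, G#3, C#4.
One more up a 4th gives F#4.

F#4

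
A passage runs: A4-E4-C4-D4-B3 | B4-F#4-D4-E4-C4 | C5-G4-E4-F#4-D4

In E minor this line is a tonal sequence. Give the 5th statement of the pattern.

Unit = 5 notes; the statements start on A4, B4, C5, moving up a 2nd each time.
Extending up a 2nd: D5 → E5.
From E5 the diatonic shape gives E5 B4 G4 A4 F#4.

E5 B4 G4 A4 F#4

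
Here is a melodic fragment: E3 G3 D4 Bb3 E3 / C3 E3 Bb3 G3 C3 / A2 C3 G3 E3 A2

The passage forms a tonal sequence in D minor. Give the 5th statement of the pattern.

Unit = 5 notes; the statements start on E3, C3, A2, moving down a 3rd each time.
Continuing the starts: F2 → D2.
So cell 5 is D2 F2 C3 A2 D2.

D2 F2 C3 A2 D2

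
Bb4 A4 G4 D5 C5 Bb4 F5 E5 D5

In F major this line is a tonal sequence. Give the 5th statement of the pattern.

C6 Bb5 A5

Unit = 3 notes; the statements start on Bb4, D5, F5, moving up a 3rd each time.
Carrying on: A5 → C6.
From C6 the diatonic shape gives C6 Bb5 A5.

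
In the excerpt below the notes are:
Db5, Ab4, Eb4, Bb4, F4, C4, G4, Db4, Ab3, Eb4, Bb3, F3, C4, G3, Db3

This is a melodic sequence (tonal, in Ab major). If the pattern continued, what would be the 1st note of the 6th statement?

With 3-note cells, note 1 of each statement runs Db5, Bb4, G4, Eb4, C4.
One more down a 3rd gives Ab3.

Ab3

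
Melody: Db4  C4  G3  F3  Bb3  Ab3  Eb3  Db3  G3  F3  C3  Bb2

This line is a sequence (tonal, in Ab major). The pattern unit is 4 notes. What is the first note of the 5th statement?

With a 4-note motive the entries are Db4, Bb3, G3, each down a 3rd from the previous.
Continuing: Eb3 → C3. Statement 5 starts on C3.

C3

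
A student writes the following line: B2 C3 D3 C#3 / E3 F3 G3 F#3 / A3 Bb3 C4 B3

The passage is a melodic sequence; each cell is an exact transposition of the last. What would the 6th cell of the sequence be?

Taking 4-note groups, the heads are B2, E3, A3: the pattern moves up a 4th.
Extending up a 4th: D4 → G4 → C5.
So cell 6 is C5 Db5 Eb5 D5.

C5 Db5 Eb5 D5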